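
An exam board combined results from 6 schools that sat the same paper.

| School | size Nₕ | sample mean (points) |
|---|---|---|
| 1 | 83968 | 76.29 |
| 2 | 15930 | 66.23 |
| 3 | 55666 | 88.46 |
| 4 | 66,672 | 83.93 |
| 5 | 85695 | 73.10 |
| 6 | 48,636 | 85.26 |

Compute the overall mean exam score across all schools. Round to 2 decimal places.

x̄_st = (Σ Nₕx̄ₕ) / (Σ Nₕ) = (83968·76.29 + 15930·66.23 + 55666·88.46 + 66672·83.93 + 85695·73.10 + 48636·85.26) / 356567
= 28391967.8 / 356567 = 79.6259... → 79.63.

79.63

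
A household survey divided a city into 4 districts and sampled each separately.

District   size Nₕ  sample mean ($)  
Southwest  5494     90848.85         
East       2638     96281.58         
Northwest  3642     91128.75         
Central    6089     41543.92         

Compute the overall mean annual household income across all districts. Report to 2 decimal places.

74901.54

N = 5494 + 2638 + 3642 + 6089 = 17863.
Overall mean = Σ (Nₕ/N)·x̄ₕ — weight by population share, not a simple average.
Σ Nₕx̄ₕ = 5494·90848.85 + 2638·96281.58 + 3642·91128.75 + 6089·41543.92 = 499123581.9 + 253990808.04 + 331890907.5 + 252960928.88 = 1337966226.32.
Divide by N: 1337966226.32 / 17863 = 74901.5410... → 74901.54.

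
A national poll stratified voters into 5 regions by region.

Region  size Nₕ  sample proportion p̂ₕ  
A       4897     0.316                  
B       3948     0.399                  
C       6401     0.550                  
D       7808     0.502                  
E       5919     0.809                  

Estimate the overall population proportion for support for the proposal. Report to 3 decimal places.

Wₕ = Nₕ/N with N = 28973: 0.1690, 0.1363, 0.2209, 0.2695, 0.2043.
p̂_st = 0.1690·0.316 + 0.1363·0.399 + 0.2209·0.550 + 0.2695·0.502 + 0.2043·0.809 ≈ 0.52985... → 0.530.

0.530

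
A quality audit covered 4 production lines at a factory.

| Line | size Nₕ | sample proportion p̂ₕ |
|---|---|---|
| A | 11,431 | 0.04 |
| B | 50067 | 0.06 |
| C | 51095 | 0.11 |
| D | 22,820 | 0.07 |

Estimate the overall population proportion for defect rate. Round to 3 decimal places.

N = 11431 + 50067 + 51095 + 22820 = 135413.
Overall proportion = Σ (Nₕ/N)·p̂ₕ.
Σ Nₕp̂ₕ = 457.24 + 3004.02 + 5620.45 + 1597.4 = 10679.11.
10679.11 / 135413 = 0.07886... → 0.079.

0.079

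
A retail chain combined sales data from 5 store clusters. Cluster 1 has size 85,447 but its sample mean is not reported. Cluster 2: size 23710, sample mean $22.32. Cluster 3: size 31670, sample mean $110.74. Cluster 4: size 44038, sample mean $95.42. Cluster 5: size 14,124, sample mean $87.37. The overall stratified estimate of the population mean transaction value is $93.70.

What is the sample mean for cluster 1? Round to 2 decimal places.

Σ Nₕx̄ₕ = N·μ, so 85447·x̄_1 = 198989·93.70 − (23710·22.32 + 31670·110.74 + 44038·95.42 + 14124·87.37).
= 18645269.3 − 9472462.84 = 9172806.46.
x̄_1 = 9172806.46 / 85447 = 107.3508... → 107.35.

107.35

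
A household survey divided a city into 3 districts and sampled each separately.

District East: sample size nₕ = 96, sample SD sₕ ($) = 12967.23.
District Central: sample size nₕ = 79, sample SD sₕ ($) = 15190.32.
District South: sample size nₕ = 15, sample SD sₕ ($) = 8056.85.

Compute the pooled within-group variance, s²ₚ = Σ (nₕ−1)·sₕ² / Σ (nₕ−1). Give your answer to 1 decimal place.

East: (96−1)·12967.23² = 95·168149053.8729 = 15974160117.9255
Central: (79−1)·15190.32² = 78·230745821.7024 = 17998174092.7872
South: (15−1)·8056.85² = 14·64912831.9225 = 908779646.915
Numerator = 34881113857.6277; denominator = Σ(nₕ−1) = 187.
s²ₚ = 34881113857.6277/187 = 186530020.629... → 186530020.6.

186530020.6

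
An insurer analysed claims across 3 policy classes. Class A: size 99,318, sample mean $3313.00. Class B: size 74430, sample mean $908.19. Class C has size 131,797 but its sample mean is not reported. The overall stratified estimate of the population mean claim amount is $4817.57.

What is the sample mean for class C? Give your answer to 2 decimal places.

N = 99318 + 74430 + 131797 = 305545.
Overall total = μ·N = 4817.57·305545 = 1471984425.65.
Subtract the known strata: 99318·3313.00 + 74430·908.19 = 396637115.7.
Remaining total for class C: 1471984425.65 − 396637115.7 = 1075347309.95.
Divide by its size: 1075347309.95 / 131797 = 8159.1183... → 8159.12.

8159.12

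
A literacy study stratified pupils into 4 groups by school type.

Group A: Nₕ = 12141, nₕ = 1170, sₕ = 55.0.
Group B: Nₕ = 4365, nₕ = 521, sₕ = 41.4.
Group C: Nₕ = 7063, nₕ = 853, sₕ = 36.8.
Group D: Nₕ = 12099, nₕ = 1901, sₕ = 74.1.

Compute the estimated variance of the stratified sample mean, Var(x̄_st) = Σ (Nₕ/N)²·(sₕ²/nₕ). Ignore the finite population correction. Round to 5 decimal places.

0.74344

N = 35668; Wₕ = Nₕ/N.
group A: (12141/35668)²·55.0²/1170 = 0.29956490
group B: (4365/35668)²·41.4²/521 = 0.04926902
group C: (7063/35668)²·36.8²/853 = 0.06225403
group D: (12099/35668)²·74.1²/1901 = 0.33235004
Sum = 0.74343799 → 0.74344.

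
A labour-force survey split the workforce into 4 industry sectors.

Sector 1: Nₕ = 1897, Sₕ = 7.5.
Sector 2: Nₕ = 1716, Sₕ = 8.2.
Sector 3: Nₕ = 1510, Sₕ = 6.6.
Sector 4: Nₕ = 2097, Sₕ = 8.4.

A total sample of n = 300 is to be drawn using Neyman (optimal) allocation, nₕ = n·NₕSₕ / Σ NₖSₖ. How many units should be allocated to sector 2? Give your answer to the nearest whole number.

1: NₕSₕ = 1897·7.5 = 14227.5
2: NₕSₕ = 1716·8.2 = 14071.2
3: NₕSₕ = 1510·6.6 = 9966
4: NₕSₕ = 2097·8.4 = 17614.8
Σ NₕSₕ = 55879.5.
n_2 = 300·14071.2/55879.5 = 75.544... → 76.

76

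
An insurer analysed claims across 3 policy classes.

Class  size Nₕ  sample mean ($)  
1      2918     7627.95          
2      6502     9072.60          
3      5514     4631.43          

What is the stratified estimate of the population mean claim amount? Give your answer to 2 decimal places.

7150.54

N = 2918 + 6502 + 5514 = 14934.
The stratified mean weights each stratum mean by its population share Nₕ/N.
Σ Nₕx̄ₕ = 2918·7627.95 + 6502·9072.60 + 5514·4631.43 = 22258358.1 + 58990045.2 + 25537705.02 = 106786108.32.
Divide by N: 106786108.32 / 14934 = 7150.5362... → 7150.54.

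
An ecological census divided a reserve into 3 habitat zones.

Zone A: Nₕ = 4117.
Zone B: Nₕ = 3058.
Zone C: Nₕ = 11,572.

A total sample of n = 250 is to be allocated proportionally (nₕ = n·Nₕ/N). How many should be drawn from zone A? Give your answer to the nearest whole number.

55

Share of zone A = 4117/18747 = 0.21961.
Allocate 250 × 0.21961 = 54.902... → 55.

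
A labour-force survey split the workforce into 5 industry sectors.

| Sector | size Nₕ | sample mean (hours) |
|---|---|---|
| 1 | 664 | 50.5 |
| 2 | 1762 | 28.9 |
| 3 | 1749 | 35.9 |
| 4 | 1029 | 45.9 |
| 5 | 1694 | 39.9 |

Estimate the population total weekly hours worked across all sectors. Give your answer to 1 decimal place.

Estimate total by summing Nₕ·x̄ₕ over strata.
664·50.5 + 1762·28.9 + 1749·35.9 + 1029·45.9 + 1694·39.9 = 33532 + 50921.8 + 62789.1 + 47231.1 + 67590.6 = 262064.6.

262064.6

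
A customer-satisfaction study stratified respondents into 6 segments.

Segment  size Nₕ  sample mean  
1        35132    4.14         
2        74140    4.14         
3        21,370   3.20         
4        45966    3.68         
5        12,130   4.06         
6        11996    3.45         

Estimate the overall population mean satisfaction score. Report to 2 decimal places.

x̄_st = (Σ Nₕx̄ₕ) / (Σ Nₕ) = (35132·4.14 + 74140·4.14 + 21370·3.20 + 45966·3.68 + 12130·4.06 + 11996·3.45) / 200734
= 780558.96 / 200734 = 3.8885... → 3.89.

3.89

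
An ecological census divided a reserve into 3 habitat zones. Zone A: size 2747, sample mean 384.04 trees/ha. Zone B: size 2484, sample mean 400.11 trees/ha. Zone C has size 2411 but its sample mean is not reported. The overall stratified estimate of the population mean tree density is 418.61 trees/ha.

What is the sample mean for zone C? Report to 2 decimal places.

Σ Nₕx̄ₕ = N·μ, so 2411·x̄_C = 7642·418.61 − (2747·384.04 + 2484·400.11).
= 3199017.62 − 2048831.12 = 1150186.5.
x̄_C = 1150186.5 / 2411 = 477.0579... → 477.06.

477.06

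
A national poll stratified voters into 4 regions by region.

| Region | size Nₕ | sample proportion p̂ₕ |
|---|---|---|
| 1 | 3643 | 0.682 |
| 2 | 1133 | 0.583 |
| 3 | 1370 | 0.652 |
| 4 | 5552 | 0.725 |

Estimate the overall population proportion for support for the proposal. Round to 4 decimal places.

0.6893

N = 3643 + 1133 + 1370 + 5552 = 11698.
Overall proportion = Σ (Nₕ/N)·p̂ₕ.
Σ Nₕp̂ₕ = 2484.526 + 660.539 + 893.24 + 4025.2 = 8063.505.
8063.505 / 11698 = 0.689306... → 0.6893.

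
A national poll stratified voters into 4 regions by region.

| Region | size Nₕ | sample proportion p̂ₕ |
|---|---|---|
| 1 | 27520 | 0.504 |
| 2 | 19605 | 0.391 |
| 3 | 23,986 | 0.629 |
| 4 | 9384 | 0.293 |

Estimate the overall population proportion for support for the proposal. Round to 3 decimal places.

Wₕ = Nₕ/N with N = 80495: 0.3419, 0.2436, 0.2980, 0.1166.
p̂_st = 0.3419·0.504 + 0.2436·0.391 + 0.2980·0.629 + 0.1166·0.293 ≈ 0.48913... → 0.489.

0.489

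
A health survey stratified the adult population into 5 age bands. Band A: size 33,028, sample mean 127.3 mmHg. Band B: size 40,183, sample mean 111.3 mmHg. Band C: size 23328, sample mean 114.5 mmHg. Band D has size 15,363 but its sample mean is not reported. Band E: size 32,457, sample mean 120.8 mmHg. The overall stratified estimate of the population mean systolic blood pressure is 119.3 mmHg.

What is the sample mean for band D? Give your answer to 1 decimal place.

N = 33028 + 40183 + 23328 + 15363 + 32457 = 144359.
Overall total = μ·N = 119.3·144359 = 17222028.7.
Subtract the known strata: 33028·127.3 + 40183·111.3 + 23328·114.5 + 32457·120.8 = 15268693.9.
Remaining total for band D: 17222028.7 − 15268693.9 = 1953334.8.
Divide by its size: 1953334.8 / 15363 = 127.145... → 127.1.

127.1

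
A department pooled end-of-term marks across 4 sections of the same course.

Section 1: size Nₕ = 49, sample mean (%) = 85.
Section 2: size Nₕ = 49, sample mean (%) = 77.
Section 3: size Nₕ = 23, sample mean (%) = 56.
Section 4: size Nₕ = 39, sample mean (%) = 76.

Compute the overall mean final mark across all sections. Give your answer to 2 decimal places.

x̄_st = (Σ Nₕx̄ₕ) / (Σ Nₕ) = (49·85 + 49·77 + 23·56 + 39·76) / 160
= 12190 / 160 = 76.1875 → 76.19.

76.19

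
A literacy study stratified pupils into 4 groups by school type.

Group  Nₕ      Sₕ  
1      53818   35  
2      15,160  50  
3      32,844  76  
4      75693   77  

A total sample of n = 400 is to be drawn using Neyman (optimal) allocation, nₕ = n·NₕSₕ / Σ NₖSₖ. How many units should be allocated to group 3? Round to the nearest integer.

1: NₕSₕ = 53818·35 = 1883630
2: NₕSₕ = 15160·50 = 758000
3: NₕSₕ = 32844·76 = 2496144
4: NₕSₕ = 75693·77 = 5828361
Σ NₕSₕ = 10966135.
n_3 = 400·2496144/10966135 = 91.049... → 91.

91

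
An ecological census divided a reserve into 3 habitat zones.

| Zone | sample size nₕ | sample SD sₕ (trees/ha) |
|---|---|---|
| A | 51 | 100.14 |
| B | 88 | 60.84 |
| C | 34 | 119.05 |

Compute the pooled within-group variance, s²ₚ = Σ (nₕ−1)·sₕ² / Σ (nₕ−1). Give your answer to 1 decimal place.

Degrees of freedom: 50 + 87 + 33 = 170.
Σ(nₕ−1)sₕ² = 50·10028.0196 + 87·3701.5056 + 33·14172.9025 = 1291137.7497.
s²ₚ = 1291137.7497 / 170 = 7594.928... → 7594.9.

7594.9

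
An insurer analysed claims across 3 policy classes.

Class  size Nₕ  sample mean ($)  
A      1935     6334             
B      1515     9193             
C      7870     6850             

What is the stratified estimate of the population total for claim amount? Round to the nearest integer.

A: 1935·6334 = 12256290
B: 1515·9193 = 13927395
C: 7870·6850 = 53909500
τ̂ = Σ Nₕx̄ₕ = 80093185.

80093185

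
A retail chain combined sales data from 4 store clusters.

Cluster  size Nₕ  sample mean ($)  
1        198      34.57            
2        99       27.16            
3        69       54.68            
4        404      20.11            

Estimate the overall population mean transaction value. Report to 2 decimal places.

27.83

N = 198 + 99 + 69 + 404 = 770.
The stratified mean weights each stratum mean by its population share Nₕ/N.
Σ Nₕx̄ₕ = 198·34.57 + 99·27.16 + 69·54.68 + 404·20.11 = 6844.86 + 2688.84 + 3772.92 + 8124.44 = 21431.06.
Divide by N: 21431.06 / 770 = 27.8325... → 27.83.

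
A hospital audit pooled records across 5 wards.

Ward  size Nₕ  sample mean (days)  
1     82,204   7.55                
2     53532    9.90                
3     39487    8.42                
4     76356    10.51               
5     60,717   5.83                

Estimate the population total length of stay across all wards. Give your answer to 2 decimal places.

Population total = Σ Nₕ·x̄ₕ (each stratum's size times its mean).
82204·7.55 + 53532·9.90 + 39487·8.42 + 76356·10.51 + 60717·5.83 = 620640.2 + 529966.8 + 332480.54 + 802501.56 + 353980.11 = 2639569.21.

2639569.21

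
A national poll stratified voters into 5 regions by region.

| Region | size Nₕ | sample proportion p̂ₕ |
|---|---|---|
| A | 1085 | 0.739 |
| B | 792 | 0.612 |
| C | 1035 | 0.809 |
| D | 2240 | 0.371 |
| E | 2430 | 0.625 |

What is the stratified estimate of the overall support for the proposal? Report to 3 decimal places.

Wₕ = Nₕ/N with N = 7582: 0.1431, 0.1045, 0.1365, 0.2954, 0.3205.
p̂_st = 0.1431·0.739 + 0.1045·0.612 + 0.1365·0.809 + 0.2954·0.371 + 0.3205·0.625 ≈ 0.59003... → 0.590.

0.590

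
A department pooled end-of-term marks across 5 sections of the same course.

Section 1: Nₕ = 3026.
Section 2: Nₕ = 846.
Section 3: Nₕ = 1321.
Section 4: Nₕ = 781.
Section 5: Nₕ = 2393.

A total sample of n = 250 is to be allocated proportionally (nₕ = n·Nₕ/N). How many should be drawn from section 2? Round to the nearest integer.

25

Share of section 2 = 846/8367 = 0.10111.
Allocate 250 × 0.10111 = 25.278... → 25.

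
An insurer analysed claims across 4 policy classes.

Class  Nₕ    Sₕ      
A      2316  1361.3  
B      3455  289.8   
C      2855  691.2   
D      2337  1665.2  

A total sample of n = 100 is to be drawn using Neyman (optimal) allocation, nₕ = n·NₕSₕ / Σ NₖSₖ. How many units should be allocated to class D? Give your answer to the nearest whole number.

39

A: NₕSₕ = 2316·1361.3 = 3152770.8
B: NₕSₕ = 3455·289.8 = 1001259
C: NₕSₕ = 2855·691.2 = 1973376
D: NₕSₕ = 2337·1665.2 = 3891572.4
Σ NₕSₕ = 10018978.2.
n_D = 100·3891572.4/10018978.2 = 38.842... → 39.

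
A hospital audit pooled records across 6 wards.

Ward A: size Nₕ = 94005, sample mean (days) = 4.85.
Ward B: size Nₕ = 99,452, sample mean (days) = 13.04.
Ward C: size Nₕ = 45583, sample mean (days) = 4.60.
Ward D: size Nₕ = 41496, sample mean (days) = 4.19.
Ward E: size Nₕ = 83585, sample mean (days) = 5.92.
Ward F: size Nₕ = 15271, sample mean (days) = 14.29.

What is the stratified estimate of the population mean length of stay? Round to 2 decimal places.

N = 94005 + 99452 + 45583 + 41496 + 83585 + 15271 = 379392.
The stratified mean weights each stratum mean by its population share Nₕ/N.
Σ Nₕx̄ₕ = 94005·4.85 + 99452·13.04 + 45583·4.60 + 41496·4.19 + 83585·5.92 + 15271·14.29 = 455924.25 + 1296854.08 + 209681.8 + 173868.24 + 494823.2 + 218222.59 = 2849374.16.
Divide by N: 2849374.16 / 379392 = 7.5104... → 7.51.

7.51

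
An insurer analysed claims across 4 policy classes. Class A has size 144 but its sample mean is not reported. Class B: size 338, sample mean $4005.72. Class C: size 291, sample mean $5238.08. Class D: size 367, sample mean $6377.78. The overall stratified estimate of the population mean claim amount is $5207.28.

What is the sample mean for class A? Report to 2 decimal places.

4982.22

N = 144 + 338 + 291 + 367 = 1140.
Overall total = μ·N = 5207.28·1140 = 5936299.2.
Subtract the known strata: 338·4005.72 + 291·5238.08 + 367·6377.78 = 5218859.9.
Remaining total for class A: 5936299.2 − 5218859.9 = 717439.3.
Divide by its size: 717439.3 / 144 = 4982.2174... → 4982.22.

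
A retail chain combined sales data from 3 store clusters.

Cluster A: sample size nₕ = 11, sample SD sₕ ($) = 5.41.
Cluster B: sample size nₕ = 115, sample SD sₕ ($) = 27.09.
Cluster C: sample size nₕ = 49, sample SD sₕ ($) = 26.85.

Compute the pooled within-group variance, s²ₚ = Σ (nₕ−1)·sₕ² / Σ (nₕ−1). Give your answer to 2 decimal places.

689.29

Degrees of freedom: 10 + 114 + 48 = 172.
Σ(nₕ−1)sₕ² = 10·29.2681 + 114·733.8681 + 48·720.9225 = 118557.9244.
s²ₚ = 118557.9244 / 172 = 689.2903... → 689.29.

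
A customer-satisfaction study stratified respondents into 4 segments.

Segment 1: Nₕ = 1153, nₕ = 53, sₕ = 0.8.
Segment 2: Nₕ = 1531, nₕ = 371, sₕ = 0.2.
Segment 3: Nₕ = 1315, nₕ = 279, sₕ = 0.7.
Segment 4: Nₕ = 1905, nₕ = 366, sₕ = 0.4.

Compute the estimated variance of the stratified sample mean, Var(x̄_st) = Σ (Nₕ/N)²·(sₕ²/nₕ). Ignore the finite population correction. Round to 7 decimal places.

N = 5904; Wₕ = Nₕ/N.
segment 1: (1153/5904)²·0.8²/53 = 0.0004605428
segment 2: (1531/5904)²·0.2²/371 = 0.0000072501
segment 3: (1315/5904)²·0.7²/279 = 0.0000871266
segment 4: (1905/5904)²·0.4²/366 = 0.0000455131
Sum = 0.0006004326 → 0.0006004.

0.0006004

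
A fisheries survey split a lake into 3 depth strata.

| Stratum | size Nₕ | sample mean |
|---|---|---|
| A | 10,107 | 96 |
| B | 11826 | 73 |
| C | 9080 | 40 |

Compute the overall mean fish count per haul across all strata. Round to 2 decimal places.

N = 31013; weights Wₕ = Nₕ/N = (0.3259, 0.3813, 0.2928).
x̄_st = Σ Wₕ·x̄ₕ = 0.3259·96 + 0.3813·73 + 0.2928·40 ≈ 70.8338...
→ 70.83.

70.83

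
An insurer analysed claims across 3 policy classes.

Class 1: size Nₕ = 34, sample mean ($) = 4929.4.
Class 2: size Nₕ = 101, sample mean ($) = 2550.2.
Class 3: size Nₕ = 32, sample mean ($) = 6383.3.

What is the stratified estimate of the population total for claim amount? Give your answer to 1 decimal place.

Population total = Σ Nₕ·x̄ₕ (each stratum's size times its mean).
34·4929.4 + 101·2550.2 + 32·6383.3 = 167599.6 + 257570.2 + 204265.6 = 629435.4.

629435.4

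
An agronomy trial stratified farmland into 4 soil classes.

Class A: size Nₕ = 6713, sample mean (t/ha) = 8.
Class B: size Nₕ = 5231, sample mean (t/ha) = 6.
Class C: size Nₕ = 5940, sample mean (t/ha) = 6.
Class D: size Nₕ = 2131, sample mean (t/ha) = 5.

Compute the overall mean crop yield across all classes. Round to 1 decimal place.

6.6

x̄_st = (Σ Nₕx̄ₕ) / (Σ Nₕ) = (6713·8 + 5231·6 + 5940·6 + 2131·5) / 20015
= 131385 / 20015 = 6.564... → 6.6.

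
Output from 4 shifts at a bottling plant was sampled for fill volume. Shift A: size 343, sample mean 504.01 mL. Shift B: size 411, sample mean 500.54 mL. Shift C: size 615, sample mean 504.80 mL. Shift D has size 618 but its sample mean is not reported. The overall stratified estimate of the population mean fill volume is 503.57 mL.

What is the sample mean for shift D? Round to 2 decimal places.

504.12

N = 343 + 411 + 615 + 618 = 1987.
Overall total = μ·N = 503.57·1987 = 1000593.59.
Subtract the known strata: 343·504.01 + 411·500.54 + 615·504.80 = 689049.37.
Remaining total for shift D: 1000593.59 − 689049.37 = 311544.22.
Divide by its size: 311544.22 / 618 = 504.1169... → 504.12.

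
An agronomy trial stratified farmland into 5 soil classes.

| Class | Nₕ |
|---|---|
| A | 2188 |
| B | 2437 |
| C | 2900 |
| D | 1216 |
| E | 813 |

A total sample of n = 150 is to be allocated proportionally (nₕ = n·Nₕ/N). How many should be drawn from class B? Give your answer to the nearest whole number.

Share of class B = 2437/9554 = 0.25508.
Allocate 150 × 0.25508 = 38.261... → 38.

38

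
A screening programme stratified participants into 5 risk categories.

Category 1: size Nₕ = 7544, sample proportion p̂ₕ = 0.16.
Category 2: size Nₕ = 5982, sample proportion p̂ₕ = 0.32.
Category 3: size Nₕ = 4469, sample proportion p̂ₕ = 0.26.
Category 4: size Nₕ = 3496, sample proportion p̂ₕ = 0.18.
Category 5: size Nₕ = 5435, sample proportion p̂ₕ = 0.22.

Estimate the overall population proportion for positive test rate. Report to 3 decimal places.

Wₕ = Nₕ/N with N = 26926: 0.2802, 0.2222, 0.1660, 0.1298, 0.2018.
p̂_st = 0.2802·0.16 + 0.2222·0.32 + 0.1660·0.26 + 0.1298·0.18 + 0.2018·0.22 ≈ 0.22685... → 0.227.

0.227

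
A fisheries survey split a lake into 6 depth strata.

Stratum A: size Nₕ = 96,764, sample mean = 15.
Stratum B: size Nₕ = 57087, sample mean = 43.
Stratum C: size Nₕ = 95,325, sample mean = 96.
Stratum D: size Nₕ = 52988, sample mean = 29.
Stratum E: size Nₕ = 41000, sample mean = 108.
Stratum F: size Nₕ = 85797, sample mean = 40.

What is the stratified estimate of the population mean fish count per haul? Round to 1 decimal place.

N = 428961; weights Wₕ = Nₕ/N = (0.2256, 0.1331, 0.2222, 0.1235, 0.0956, 0.2000).
x̄_st = Σ Wₕ·x̄ₕ = 0.2256·15 + 0.1331·43 + 0.2222·96 + 0.1235·29 + 0.0956·108 + 0.2000·40 ≈ 52.345...
→ 52.3.

52.3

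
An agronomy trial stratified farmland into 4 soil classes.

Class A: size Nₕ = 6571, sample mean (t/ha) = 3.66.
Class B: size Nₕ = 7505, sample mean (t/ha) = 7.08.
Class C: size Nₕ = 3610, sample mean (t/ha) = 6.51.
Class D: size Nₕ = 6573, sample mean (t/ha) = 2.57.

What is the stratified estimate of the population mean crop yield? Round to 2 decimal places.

4.85

N = 6571 + 7505 + 3610 + 6573 = 24259.
Overall mean = Σ (Nₕ/N)·x̄ₕ — weight by population share, not a simple average.
Σ Nₕx̄ₕ = 6571·3.66 + 7505·7.08 + 3610·6.51 + 6573·2.57 = 24049.86 + 53135.4 + 23501.1 + 16892.61 = 117578.97.
Divide by N: 117578.97 / 24259 = 4.8468... → 4.85.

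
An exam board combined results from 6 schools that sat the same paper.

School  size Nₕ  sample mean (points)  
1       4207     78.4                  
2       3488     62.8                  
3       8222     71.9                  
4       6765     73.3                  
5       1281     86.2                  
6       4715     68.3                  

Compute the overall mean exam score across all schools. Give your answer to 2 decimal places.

x̄_st = (Σ Nₕx̄ₕ) / (Σ Nₕ) = (4207·78.4 + 3488·62.8 + 8222·71.9 + 6765·73.3 + 1281·86.2 + 4715·68.3) / 28678
= 2068368.2 / 28678 = 72.1239... → 72.12.

72.12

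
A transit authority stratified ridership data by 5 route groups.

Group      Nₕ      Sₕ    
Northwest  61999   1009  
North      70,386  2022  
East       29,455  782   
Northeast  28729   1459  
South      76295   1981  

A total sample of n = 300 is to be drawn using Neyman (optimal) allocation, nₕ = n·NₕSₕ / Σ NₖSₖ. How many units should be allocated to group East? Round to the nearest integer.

Northwest: NₕSₕ = 61999·1009 = 62556991
North: NₕSₕ = 70386·2022 = 142320492
East: NₕSₕ = 29455·782 = 23033810
Northeast: NₕSₕ = 28729·1459 = 41915611
South: NₕSₕ = 76295·1981 = 151140395
Σ NₕSₕ = 420967299.
n_East = 300·23033810/420967299 = 16.415... → 16.

16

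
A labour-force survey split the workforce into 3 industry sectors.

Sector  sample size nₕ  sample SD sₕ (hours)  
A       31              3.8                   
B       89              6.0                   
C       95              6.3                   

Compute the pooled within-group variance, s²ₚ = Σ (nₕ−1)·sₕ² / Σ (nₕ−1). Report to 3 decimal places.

A: (31−1)·3.8² = 30·14.44 = 433.2
B: (89−1)·6.0² = 88·36 = 3168
C: (95−1)·6.3² = 94·39.69 = 3730.86
Numerator = 7332.06; denominator = Σ(nₕ−1) = 212.
s²ₚ = 7332.06/212 = 34.58519... → 34.585.

34.585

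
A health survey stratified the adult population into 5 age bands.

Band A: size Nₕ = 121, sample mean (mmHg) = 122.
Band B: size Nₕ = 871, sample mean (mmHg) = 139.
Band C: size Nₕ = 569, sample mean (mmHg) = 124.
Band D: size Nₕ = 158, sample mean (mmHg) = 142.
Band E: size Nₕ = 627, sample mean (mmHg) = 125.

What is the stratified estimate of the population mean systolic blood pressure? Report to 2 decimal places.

130.95

N = 2346; weights Wₕ = Nₕ/N = (0.0516, 0.3713, 0.2425, 0.0673, 0.2673).
x̄_st = Σ Wₕ·x̄ₕ = 0.0516·122 + 0.3713·139 + 0.2425·124 + 0.0673·142 + 0.2673·125 ≈ 130.9454...
→ 130.95.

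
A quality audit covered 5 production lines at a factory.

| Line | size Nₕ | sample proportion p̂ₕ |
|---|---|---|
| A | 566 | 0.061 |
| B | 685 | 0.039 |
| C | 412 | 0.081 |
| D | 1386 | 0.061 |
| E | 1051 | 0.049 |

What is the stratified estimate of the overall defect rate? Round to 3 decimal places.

0.056

Wₕ = Nₕ/N with N = 4100: 0.1380, 0.1671, 0.1005, 0.3380, 0.2563.
p̂_st = 0.1380·0.061 + 0.1671·0.039 + 0.1005·0.081 + 0.3380·0.061 + 0.2563·0.049 ≈ 0.05626... → 0.056.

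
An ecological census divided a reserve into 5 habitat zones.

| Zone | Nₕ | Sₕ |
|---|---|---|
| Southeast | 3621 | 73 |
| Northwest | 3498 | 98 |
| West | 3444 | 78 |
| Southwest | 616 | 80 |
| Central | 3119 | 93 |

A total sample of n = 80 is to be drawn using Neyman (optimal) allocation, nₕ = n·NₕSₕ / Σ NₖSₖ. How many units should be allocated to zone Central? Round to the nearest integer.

19

Southeast: NₕSₕ = 3621·73 = 264333
Northwest: NₕSₕ = 3498·98 = 342804
West: NₕSₕ = 3444·78 = 268632
Southwest: NₕSₕ = 616·80 = 49280
Central: NₕSₕ = 3119·93 = 290067
Σ NₕSₕ = 1215116.
n_Central = 80·290067/1215116 = 19.097... → 19.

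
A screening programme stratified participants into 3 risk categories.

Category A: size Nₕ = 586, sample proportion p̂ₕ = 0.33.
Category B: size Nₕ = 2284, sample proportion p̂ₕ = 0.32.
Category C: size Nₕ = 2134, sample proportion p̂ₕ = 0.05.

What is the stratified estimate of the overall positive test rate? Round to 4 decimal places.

0.2060

Wₕ = Nₕ/N with N = 5004: 0.1171, 0.4564, 0.4265.
p̂_st = 0.1171·0.33 + 0.4564·0.32 + 0.4265·0.05 ≈ 0.206027... → 0.2060.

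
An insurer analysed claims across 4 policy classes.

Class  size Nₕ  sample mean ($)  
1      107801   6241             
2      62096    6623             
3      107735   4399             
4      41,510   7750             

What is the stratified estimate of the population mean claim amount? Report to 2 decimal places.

5889.78

N = 319142; weights Wₕ = Nₕ/N = (0.3378, 0.1946, 0.3376, 0.1301).
x̄_st = Σ Wₕ·x̄ₕ = 0.3378·6241 + 0.1946·6623 + 0.3376·4399 + 0.1301·7750 ≈ 5889.7814...
→ 5889.78.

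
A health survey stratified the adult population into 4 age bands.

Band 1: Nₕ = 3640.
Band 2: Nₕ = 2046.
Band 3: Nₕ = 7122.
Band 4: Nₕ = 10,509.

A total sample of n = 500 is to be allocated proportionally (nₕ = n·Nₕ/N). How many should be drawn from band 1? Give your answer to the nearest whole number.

N = 3640 + 2046 + 7122 + 10509 = 23317.
n_1 = 500·3640/23317 = 78.055... → 78.

78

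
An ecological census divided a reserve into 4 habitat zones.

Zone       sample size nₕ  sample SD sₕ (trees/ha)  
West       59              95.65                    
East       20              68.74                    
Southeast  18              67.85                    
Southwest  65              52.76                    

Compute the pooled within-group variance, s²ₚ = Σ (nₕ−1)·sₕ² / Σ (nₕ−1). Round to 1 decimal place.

5549.6

Degrees of freedom: 58 + 19 + 17 + 64 = 158.
Σ(nₕ−1)sₕ² = 58·9148.9225 + 19·4725.1876 + 17·4603.6225 + 64·2783.6176 = 876829.1783.
s²ₚ = 876829.1783 / 158 = 5549.552... → 5549.6.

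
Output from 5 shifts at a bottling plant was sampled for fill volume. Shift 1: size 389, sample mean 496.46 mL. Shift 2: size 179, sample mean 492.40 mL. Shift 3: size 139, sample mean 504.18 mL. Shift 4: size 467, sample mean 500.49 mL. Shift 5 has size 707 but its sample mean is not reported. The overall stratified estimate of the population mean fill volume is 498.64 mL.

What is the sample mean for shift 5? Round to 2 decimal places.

N = 389 + 179 + 139 + 467 + 707 = 1881.
Overall total = μ·N = 498.64·1881 = 937941.84.
Subtract the known strata: 389·496.46 + 179·492.40 + 139·504.18 + 467·500.49 = 585072.39.
Remaining total for shift 5: 937941.84 − 585072.39 = 352869.45.
Divide by its size: 352869.45 / 707 = 499.1081... → 499.11.

499.11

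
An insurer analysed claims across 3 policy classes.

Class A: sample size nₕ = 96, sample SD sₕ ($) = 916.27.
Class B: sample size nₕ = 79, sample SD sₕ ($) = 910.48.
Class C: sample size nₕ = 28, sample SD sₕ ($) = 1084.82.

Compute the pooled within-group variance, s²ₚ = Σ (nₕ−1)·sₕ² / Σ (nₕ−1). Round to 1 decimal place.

A: (96−1)·916.27² = 95·839550.7129 = 79757317.7255
B: (79−1)·910.48² = 78·828973.8304 = 64659958.7712
C: (28−1)·1084.82² = 27·1176834.4324 = 31774529.6748
Numerator = 176191806.1715; denominator = Σ(nₕ−1) = 200.
s²ₚ = 176191806.1715/200 = 880959.031... → 880959.0.

880959.0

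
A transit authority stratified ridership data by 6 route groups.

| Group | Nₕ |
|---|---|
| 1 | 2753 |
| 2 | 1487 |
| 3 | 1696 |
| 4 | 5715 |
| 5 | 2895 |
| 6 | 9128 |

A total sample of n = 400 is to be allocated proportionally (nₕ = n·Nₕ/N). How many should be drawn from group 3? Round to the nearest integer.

29

N = 2753 + 1487 + 1696 + 5715 + 2895 + 9128 = 23674.
n_3 = 400·1696/23674 = 28.656... → 29.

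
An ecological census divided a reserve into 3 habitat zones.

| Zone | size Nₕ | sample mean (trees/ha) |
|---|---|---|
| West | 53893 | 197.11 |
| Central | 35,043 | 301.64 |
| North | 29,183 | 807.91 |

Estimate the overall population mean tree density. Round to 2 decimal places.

N = 53893 + 35043 + 29183 = 118119.
Overall mean = Σ (Nₕ/N)·x̄ₕ — weight by population share, not a simple average.
Σ Nₕx̄ₕ = 53893·197.11 + 35043·301.64 + 29183·807.91 = 10622849.23 + 10570370.52 + 23577237.53 = 44770457.28.
Divide by N: 44770457.28 / 118119 = 379.0284... → 379.03.

379.03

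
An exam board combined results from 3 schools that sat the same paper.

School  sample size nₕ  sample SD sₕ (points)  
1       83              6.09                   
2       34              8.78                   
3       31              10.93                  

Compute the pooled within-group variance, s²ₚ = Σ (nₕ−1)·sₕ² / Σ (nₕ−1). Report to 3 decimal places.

63.235

Degrees of freedom: 82 + 33 + 30 = 145.
Σ(nₕ−1)sₕ² = 82·37.0881 + 33·77.0884 + 30·119.4649 = 9169.0884.
s²ₚ = 9169.0884 / 145 = 63.23509... → 63.235.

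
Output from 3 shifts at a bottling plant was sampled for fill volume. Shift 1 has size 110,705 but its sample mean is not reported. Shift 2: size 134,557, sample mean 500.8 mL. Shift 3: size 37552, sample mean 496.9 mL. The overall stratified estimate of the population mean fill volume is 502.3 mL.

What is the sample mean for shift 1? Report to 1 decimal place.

Σ Nₕx̄ₕ = N·μ, so 110705·x̄_1 = 282814·502.3 − (134557·500.8 + 37552·496.9).
= 142057472.2 − 86045734.4 = 56011737.8.
x̄_1 = 56011737.8 / 110705 = 505.955... → 506.0.

506.0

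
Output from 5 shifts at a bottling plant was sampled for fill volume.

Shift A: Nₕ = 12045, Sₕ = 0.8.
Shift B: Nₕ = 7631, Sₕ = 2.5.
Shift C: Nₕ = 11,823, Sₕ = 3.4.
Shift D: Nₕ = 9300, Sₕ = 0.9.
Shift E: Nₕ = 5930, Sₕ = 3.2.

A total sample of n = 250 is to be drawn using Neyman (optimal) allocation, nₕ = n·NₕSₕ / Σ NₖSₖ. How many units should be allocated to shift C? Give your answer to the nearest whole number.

A: NₕSₕ = 12045·0.8 = 9636
B: NₕSₕ = 7631·2.5 = 19077.5
C: NₕSₕ = 11823·3.4 = 40198.2
D: NₕSₕ = 9300·0.9 = 8370
E: NₕSₕ = 5930·3.2 = 18976
Σ NₕSₕ = 96257.7.
n_C = 250·40198.2/96257.7 = 104.403... → 104.

104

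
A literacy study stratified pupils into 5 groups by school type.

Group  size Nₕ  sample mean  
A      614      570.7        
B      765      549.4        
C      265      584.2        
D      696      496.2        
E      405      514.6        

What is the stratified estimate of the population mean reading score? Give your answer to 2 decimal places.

538.90

x̄_st = (Σ Nₕx̄ₕ) / (Σ Nₕ) = (614·570.7 + 765·549.4 + 265·584.2 + 696·496.2 + 405·514.6) / 2745
= 1479282 / 2745 = 538.9005... → 538.90.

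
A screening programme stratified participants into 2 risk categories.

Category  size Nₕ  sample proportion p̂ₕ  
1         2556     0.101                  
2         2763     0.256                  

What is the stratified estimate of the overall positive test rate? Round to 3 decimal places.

N = 2556 + 2763 = 5319.
Overall proportion = Σ (Nₕ/N)·p̂ₕ.
Σ Nₕp̂ₕ = 258.156 + 707.328 = 965.484.
965.484 / 5319 = 0.18152... → 0.182.

0.182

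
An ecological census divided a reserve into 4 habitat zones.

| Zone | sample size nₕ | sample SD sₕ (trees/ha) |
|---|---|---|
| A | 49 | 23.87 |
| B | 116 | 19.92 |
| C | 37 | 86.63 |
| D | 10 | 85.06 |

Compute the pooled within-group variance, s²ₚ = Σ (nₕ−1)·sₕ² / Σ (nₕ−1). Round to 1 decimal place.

A: (49−1)·23.87² = 48·569.7769 = 27349.2912
B: (116−1)·19.92² = 115·396.8064 = 45632.736
C: (37−1)·86.63² = 36·7504.7569 = 270171.2484
D: (10−1)·85.06² = 9·7235.2036 = 65116.8324
Numerator = 408270.108; denominator = Σ(nₕ−1) = 208.
s²ₚ = 408270.108/208 = 1962.837... → 1962.8.

1962.8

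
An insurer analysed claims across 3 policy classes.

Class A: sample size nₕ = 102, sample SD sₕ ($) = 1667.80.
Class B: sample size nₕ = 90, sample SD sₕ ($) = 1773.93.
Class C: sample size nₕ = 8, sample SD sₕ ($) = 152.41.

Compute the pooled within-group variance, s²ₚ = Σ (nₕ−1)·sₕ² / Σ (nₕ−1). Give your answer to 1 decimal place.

Degrees of freedom: 101 + 89 + 7 = 197.
Σ(nₕ−1)sₕ² = 101·2781556.84 + 89·3146827.6449 + 7·23228.8081 = 561167502.8928.
s²ₚ = 561167502.8928 / 197 = 2848566.005... → 2848566.0.

2848566.0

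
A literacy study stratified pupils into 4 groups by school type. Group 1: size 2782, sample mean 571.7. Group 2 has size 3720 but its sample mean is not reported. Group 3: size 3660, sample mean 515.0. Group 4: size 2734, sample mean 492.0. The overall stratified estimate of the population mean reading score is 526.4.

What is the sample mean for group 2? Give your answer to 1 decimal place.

529.0

N = 2782 + 3720 + 3660 + 2734 = 12896.
Overall total = μ·N = 526.4·12896 = 6788454.4.
Subtract the known strata: 2782·571.7 + 3660·515.0 + 2734·492.0 = 4820497.4.
Remaining total for group 2: 6788454.4 − 4820497.4 = 1967957.
Divide by its size: 1967957 / 3720 = 529.021... → 529.0.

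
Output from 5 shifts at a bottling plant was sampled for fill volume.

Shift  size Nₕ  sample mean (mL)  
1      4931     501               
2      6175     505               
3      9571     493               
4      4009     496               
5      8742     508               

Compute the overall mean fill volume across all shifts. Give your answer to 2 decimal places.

500.68

N = 4931 + 6175 + 9571 + 4009 + 8742 = 33428.
The stratified mean weights each stratum mean by its population share Nₕ/N.
Σ Nₕx̄ₕ = 4931·501 + 6175·505 + 9571·493 + 4009·496 + 8742·508 = 2470431 + 3118375 + 4718503 + 1988464 + 4440936 = 16736709.
Divide by N: 16736709 / 33428 = 500.6793... → 500.68.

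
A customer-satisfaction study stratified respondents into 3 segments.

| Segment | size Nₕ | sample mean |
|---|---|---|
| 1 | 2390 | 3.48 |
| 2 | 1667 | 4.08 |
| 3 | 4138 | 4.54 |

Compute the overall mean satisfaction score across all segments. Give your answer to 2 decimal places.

x̄_st = (Σ Nₕx̄ₕ) / (Σ Nₕ) = (2390·3.48 + 1667·4.08 + 4138·4.54) / 8195
= 33905.08 / 8195 = 4.1373... → 4.14.

4.14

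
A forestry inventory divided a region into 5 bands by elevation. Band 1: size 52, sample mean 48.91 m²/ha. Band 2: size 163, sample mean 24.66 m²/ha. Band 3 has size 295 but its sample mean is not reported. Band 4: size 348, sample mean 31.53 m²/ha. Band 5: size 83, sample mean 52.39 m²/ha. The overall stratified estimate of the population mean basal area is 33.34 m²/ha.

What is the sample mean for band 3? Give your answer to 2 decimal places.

32.17

N = 52 + 163 + 295 + 348 + 83 = 941.
Overall total = μ·N = 33.34·941 = 31372.94.
Subtract the known strata: 52·48.91 + 163·24.66 + 348·31.53 + 83·52.39 = 21883.71.
Remaining total for band 3: 31372.94 − 21883.71 = 9489.23.
Divide by its size: 9489.23 / 295 = 32.1669... → 32.17.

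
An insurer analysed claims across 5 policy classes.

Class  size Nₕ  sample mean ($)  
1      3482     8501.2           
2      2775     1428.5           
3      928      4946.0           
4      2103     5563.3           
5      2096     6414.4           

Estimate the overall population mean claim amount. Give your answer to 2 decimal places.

x̄_st = (Σ Nₕx̄ₕ) / (Σ Nₕ) = (3482·8501.2 + 2775·1428.5 + 928·4946.0 + 2103·5563.3 + 2096·6414.4) / 11384
= 63299356.2 / 11384 = 5560.3791... → 5560.38.

5560.38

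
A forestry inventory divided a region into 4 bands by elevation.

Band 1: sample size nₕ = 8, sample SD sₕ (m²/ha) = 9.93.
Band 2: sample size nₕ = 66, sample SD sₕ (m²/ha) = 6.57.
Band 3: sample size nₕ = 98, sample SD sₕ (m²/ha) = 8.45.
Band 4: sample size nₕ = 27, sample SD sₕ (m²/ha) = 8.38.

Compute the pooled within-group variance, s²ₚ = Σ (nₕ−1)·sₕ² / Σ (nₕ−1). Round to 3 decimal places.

Degrees of freedom: 7 + 65 + 97 + 26 = 195.
Σ(nₕ−1)sₕ² = 7·98.6049 + 65·43.1649 + 97·71.4025 + 26·70.2244 = 12247.8297.
s²ₚ = 12247.8297 / 195 = 62.80938... → 62.809.

62.809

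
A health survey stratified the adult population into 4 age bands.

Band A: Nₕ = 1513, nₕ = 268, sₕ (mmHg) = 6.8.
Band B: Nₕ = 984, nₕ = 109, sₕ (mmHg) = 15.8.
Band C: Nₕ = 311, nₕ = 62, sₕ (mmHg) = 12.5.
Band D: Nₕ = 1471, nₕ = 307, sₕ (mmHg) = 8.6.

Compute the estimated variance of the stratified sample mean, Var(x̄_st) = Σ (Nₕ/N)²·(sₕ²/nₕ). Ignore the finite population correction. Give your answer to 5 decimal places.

N = 4279; Wₕ = Nₕ/N.
band A: (1513/4279)²·6.8²/268 = 0.02157130
band B: (984/4279)²·15.8²/109 = 0.12111371
band C: (311/4279)²·12.5²/62 = 0.01331265
band D: (1471/4279)²·8.6²/307 = 0.02847078
Sum = 0.18446843 → 0.18447.

0.18447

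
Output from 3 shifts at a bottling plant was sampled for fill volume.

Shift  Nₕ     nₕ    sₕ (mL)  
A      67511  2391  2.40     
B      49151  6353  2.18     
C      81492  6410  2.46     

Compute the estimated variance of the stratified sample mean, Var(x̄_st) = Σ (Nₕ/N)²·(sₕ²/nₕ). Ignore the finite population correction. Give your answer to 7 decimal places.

0.0004853

N = 198154. Term for each stratum: Wₕ²sₕ²/nₕ.
Var(x̄_st) = 0.0002796316 + 0.0000460249 + 0.0001596748 = 0.0004853314 → 0.0004853.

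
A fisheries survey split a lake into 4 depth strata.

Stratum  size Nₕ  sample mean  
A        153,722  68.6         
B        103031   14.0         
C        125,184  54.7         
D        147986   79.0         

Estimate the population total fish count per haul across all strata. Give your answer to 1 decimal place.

30526222.0

A: 153722·68.6 = 10545329.2
B: 103031·14.0 = 1442434
C: 125184·54.7 = 6847564.8
D: 147986·79.0 = 11690894
τ̂ = Σ Nₕx̄ₕ = 30526222.0.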